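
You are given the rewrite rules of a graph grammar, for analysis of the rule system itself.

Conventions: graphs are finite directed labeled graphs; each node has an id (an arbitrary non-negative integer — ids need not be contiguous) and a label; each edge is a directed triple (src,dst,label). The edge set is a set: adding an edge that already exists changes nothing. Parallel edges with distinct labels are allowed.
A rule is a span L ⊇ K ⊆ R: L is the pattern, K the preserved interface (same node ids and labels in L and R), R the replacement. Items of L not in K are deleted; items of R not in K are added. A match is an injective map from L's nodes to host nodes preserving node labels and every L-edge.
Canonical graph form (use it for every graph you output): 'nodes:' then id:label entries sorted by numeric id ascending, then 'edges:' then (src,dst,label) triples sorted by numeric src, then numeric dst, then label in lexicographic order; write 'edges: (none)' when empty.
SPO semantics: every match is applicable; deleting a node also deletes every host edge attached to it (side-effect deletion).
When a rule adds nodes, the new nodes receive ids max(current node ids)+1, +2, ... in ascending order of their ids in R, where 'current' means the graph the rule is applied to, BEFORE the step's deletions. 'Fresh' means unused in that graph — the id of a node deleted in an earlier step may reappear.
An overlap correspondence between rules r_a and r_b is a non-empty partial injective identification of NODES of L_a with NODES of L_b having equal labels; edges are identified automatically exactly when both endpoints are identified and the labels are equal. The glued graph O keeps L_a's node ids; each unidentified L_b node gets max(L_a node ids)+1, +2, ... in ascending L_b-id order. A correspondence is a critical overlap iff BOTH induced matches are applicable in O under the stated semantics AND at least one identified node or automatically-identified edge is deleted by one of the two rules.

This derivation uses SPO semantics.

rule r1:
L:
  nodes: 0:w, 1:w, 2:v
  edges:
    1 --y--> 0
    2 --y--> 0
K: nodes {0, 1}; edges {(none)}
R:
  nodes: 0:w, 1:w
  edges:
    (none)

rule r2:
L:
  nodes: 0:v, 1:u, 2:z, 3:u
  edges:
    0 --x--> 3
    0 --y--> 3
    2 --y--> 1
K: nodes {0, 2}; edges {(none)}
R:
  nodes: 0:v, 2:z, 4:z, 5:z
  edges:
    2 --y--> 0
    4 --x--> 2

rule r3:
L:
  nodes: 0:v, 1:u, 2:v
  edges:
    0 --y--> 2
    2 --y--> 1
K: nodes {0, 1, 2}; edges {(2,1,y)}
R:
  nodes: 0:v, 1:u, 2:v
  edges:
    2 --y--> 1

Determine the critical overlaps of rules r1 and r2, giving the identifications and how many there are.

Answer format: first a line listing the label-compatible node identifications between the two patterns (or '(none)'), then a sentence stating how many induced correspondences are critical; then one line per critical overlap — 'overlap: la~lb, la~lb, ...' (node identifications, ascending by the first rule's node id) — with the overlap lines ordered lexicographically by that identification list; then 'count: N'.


label-compatible node identifications between L(r1) and L(r2): 2~0
1 of the induced correspondences is a critical overlap of r1 and r2.
overlap: 2~0
count: 1


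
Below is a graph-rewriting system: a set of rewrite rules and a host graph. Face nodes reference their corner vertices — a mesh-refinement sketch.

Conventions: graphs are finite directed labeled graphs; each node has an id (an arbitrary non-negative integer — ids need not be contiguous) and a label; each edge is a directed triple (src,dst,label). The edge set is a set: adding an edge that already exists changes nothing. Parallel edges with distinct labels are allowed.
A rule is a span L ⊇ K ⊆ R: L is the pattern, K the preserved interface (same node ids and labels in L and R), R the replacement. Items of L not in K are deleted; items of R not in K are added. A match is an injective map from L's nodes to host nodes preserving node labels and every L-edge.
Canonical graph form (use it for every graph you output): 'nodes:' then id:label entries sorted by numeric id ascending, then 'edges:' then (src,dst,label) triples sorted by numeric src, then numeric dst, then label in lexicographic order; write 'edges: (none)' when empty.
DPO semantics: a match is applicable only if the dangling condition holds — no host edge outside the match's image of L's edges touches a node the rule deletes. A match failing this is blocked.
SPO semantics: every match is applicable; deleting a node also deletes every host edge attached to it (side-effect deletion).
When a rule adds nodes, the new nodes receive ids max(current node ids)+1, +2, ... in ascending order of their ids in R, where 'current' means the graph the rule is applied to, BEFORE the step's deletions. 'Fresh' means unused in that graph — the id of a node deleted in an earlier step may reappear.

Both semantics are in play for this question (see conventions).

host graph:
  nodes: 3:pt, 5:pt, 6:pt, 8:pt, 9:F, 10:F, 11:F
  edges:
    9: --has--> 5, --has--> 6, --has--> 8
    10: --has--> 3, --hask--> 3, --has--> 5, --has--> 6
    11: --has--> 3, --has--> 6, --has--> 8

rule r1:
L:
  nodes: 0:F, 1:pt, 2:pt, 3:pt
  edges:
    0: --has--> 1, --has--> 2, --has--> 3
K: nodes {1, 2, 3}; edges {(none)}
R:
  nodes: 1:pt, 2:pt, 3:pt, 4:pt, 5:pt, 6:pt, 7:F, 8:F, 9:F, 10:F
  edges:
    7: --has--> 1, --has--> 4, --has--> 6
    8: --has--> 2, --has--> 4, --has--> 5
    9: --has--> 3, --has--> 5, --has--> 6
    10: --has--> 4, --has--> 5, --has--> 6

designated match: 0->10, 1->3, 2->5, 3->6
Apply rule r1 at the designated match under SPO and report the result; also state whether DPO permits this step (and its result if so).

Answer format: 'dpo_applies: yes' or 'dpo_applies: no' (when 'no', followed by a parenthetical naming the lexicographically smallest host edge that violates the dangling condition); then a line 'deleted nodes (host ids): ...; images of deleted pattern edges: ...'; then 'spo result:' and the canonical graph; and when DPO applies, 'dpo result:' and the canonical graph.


dpo_applies: no
(the rule deletes node 10, which keeps host edge (10,3,hask) outside the match image — the dangling condition fails, DPO blocks; SPO proceeds and side-deletes such edges)
deleted nodes (host ids): 10; images of deleted pattern edges: (10,3,has); (10,5,has); (10,6,has)
spo result:
nodes: 3:pt, 5:pt, 6:pt, 8:pt, 9:F, 11:F, 12:pt, 13:pt, 14:pt, 15:F, 16:F, 17:F, 18:F
edges: (9,5,has); (9,6,has); (9,8,has); (11,3,has); (11,6,has); (11,8,has); (15,3,has); (15,12,has); (15,14,has); (16,5,has); (16,12,has); (16,13,has); (17,6,has); (17,13,has); (17,14,has); (18,12,has); (18,13,has); (18,14,has)


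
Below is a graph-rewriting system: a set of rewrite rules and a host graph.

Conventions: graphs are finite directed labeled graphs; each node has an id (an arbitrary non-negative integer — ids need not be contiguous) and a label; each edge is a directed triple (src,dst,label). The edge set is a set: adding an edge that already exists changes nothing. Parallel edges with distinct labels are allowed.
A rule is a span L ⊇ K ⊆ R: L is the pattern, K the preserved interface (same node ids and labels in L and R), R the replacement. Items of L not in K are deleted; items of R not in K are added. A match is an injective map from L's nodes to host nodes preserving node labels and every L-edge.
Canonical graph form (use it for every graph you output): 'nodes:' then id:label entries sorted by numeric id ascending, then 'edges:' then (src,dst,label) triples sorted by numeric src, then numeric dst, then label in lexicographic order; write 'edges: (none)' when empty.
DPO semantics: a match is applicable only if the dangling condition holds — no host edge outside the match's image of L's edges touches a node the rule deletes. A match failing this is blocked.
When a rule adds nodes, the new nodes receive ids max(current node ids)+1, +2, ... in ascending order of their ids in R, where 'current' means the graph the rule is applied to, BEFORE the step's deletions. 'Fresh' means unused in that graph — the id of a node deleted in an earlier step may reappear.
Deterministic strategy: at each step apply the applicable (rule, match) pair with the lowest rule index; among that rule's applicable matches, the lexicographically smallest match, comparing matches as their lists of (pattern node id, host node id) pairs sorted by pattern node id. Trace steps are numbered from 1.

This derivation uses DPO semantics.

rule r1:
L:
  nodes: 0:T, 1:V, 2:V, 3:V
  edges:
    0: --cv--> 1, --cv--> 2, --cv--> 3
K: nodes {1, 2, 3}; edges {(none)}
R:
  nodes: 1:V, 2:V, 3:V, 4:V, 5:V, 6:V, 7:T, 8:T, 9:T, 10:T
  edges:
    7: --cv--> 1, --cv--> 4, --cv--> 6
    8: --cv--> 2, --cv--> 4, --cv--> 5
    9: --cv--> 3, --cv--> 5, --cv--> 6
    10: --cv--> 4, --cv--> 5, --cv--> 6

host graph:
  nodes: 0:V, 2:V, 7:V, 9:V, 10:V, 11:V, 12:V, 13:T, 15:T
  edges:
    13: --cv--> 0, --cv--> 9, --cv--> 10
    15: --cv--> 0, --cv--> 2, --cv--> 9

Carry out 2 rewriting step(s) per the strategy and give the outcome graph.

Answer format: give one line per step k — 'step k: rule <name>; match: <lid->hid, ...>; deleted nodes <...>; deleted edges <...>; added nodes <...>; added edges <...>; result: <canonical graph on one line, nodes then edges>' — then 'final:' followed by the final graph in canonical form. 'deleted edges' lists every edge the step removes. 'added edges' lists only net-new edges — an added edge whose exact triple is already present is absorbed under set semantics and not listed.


step 1: rule r1; match: 0->13, 1->0, 2->9, 3->10; deleted nodes 13; deleted edges (13,0,cv); (13,9,cv); (13,10,cv); added nodes 16, 17, 18, 19, 20, 21, 22; added edges (19,0,cv); (19,16,cv); (19,18,cv); (20,9,cv); (20,16,cv); (20,17,cv); (21,10,cv); (21,17,cv); (21,18,cv); (22,16,cv); (22,17,cv); (22,18,cv); result: nodes: 0:V, 2:V, 7:V, 9:V, 10:V, 11:V, 12:V, 15:T, 16:V, 17:V, 18:V, 19:T, 20:T, 21:T, 22:T edges: (15,0,cv); (15,2,cv); (15,9,cv); (19,0,cv); (19,16,cv); (19,18,cv); (20,9,cv); (20,16,cv); (20,17,cv); (21,10,cv); (21,17,cv); (21,18,cv); (22,16,cv); (22,17,cv); (22,18,cv)
step 2: rule r1; match: 0->15, 1->0, 2->2, 3->9; deleted nodes 15; deleted edges (15,0,cv); (15,2,cv); (15,9,cv); added nodes 23, 24, 25, 26, 27, 28, 29; added edges (26,0,cv); (26,23,cv); (26,25,cv); (27,2,cv); (27,23,cv); (27,24,cv); (28,9,cv); (28,24,cv); (28,25,cv); (29,23,cv); (29,24,cv); (29,25,cv); result: nodes: 0:V, 2:V, 7:V, 9:V, 10:V, 11:V, 12:V, 16:V, 17:V, 18:V, 19:T, 20:T, 21:T, 22:T, 23:V, 24:V, 25:V, 26:T, 27:T, 28:T, 29:T edges: (19,0,cv); (19,16,cv); (19,18,cv); (20,9,cv); (20,16,cv); (20,17,cv); (21,10,cv); (21,17,cv); (21,18,cv); (22,16,cv); (22,17,cv); (22,18,cv); (26,0,cv); (26,23,cv); (26,25,cv); (27,2,cv); (27,23,cv); (27,24,cv); (28,9,cv); (28,24,cv); (28,25,cv); (29,23,cv); (29,24,cv); (29,25,cv)
final:
nodes: 0:V, 2:V, 7:V, 9:V, 10:V, 11:V, 12:V, 16:V, 17:V, 18:V, 19:T, 20:T, 21:T, 22:T, 23:V, 24:V, 25:V, 26:T, 27:T, 28:T, 29:T
edges: (19,0,cv); (19,16,cv); (19,18,cv); (20,9,cv); (20,16,cv); (20,17,cv); (21,10,cv); (21,17,cv); (21,18,cv); (22,16,cv); (22,17,cv); (22,18,cv); (26,0,cv); (26,23,cv); (26,25,cv); (27,2,cv); (27,23,cv); (27,24,cv); (28,9,cv); (28,24,cv); (28,25,cv); (29,23,cv); (29,24,cv); (29,25,cv)


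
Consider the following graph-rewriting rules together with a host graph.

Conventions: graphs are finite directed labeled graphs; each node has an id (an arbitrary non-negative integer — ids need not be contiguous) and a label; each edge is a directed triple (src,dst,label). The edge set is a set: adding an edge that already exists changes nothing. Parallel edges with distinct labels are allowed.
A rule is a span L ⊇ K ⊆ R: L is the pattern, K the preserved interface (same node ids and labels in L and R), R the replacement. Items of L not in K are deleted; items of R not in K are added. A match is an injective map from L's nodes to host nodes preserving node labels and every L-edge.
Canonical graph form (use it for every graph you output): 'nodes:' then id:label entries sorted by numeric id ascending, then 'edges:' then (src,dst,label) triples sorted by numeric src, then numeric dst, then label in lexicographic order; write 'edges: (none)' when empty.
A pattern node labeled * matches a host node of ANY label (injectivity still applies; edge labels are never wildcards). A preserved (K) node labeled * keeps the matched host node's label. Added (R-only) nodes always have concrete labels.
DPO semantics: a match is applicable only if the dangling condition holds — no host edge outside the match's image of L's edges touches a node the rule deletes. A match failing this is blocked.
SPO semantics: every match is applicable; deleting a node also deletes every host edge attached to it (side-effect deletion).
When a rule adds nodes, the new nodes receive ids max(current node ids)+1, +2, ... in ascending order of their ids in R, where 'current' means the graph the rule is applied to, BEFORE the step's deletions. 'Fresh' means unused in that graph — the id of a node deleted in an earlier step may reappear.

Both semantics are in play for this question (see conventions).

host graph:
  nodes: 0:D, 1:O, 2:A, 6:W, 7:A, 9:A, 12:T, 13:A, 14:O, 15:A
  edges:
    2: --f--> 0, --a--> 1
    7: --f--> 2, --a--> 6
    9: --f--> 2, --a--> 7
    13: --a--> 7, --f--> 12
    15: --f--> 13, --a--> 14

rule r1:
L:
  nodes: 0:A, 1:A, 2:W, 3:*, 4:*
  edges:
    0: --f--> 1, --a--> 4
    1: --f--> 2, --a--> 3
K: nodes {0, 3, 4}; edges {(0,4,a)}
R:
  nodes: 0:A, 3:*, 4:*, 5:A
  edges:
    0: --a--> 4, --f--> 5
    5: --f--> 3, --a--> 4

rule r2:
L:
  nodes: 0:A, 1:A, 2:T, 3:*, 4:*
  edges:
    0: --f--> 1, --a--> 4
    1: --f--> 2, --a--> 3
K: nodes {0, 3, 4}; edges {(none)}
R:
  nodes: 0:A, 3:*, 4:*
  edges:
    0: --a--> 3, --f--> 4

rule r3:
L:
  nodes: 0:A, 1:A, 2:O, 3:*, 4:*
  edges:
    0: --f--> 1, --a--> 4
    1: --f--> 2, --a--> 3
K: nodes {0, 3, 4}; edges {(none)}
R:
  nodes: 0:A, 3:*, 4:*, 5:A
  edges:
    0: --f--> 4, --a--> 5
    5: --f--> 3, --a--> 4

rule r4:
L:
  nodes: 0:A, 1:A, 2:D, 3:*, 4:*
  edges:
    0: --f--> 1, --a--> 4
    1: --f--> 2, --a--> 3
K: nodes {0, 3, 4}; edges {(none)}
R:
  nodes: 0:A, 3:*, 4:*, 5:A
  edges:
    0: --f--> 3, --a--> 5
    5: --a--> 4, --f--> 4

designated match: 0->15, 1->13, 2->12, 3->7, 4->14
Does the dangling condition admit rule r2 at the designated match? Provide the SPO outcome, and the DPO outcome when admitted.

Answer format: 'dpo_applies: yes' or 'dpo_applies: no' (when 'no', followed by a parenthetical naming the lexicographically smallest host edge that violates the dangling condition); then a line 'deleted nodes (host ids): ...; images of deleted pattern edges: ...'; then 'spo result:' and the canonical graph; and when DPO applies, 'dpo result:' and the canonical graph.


dpo_applies: yes
deleted nodes (host ids): 12, 13; images of deleted pattern edges: (13,7,a); (13,12,f); (15,13,f); (15,14,a)
spo result:
nodes: 0:D, 1:O, 2:A, 6:W, 7:A, 9:A, 14:O, 15:A
edges: (2,0,f); (2,1,a); (7,2,f); (7,6,a); (9,2,f); (9,7,a); (15,7,a); (15,14,f)
dpo result:
nodes: 0:D, 1:O, 2:A, 6:W, 7:A, 9:A, 14:O, 15:A
edges: (2,0,f); (2,1,a); (7,2,f); (7,6,a); (9,2,f); (9,7,a); (15,7,a); (15,14,f)


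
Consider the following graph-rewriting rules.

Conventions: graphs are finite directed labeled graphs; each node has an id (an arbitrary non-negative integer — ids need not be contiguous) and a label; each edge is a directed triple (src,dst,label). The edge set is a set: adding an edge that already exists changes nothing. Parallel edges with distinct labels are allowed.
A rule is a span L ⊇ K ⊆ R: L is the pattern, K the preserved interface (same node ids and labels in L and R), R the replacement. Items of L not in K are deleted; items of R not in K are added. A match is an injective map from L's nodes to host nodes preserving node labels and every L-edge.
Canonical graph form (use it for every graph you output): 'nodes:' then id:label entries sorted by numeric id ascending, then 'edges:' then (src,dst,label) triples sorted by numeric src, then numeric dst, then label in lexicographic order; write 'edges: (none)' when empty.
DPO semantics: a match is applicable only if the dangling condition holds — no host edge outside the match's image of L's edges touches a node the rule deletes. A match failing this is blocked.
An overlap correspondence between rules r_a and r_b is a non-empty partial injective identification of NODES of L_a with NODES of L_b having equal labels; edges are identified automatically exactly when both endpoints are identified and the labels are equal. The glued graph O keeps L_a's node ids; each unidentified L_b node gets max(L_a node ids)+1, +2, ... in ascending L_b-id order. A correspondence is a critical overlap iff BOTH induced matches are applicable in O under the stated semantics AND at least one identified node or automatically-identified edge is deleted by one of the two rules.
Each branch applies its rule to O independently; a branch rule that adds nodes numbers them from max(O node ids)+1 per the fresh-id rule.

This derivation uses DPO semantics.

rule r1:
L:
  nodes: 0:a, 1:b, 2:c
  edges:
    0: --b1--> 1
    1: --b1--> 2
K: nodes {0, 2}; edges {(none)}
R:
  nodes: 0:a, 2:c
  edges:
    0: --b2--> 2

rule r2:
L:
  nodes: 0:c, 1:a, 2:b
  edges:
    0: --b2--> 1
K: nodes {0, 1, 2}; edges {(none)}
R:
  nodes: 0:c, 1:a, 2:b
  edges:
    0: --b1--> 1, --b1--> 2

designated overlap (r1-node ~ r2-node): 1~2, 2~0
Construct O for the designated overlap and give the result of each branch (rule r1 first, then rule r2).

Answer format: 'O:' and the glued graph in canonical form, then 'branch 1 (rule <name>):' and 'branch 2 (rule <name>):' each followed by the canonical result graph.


O:
nodes: 0:a, 1:b, 2:c, 3:a
edges: (0,1,b1); (1,2,b1); (2,3,b2)
branch 1 (rule r1):
nodes: 0:a, 2:c, 3:a
edges: (0,2,b2); (2,3,b2)
branch 2 (rule r2):
nodes: 0:a, 1:b, 2:c, 3:a
edges: (0,1,b1); (1,2,b1); (2,1,b1); (2,3,b1)


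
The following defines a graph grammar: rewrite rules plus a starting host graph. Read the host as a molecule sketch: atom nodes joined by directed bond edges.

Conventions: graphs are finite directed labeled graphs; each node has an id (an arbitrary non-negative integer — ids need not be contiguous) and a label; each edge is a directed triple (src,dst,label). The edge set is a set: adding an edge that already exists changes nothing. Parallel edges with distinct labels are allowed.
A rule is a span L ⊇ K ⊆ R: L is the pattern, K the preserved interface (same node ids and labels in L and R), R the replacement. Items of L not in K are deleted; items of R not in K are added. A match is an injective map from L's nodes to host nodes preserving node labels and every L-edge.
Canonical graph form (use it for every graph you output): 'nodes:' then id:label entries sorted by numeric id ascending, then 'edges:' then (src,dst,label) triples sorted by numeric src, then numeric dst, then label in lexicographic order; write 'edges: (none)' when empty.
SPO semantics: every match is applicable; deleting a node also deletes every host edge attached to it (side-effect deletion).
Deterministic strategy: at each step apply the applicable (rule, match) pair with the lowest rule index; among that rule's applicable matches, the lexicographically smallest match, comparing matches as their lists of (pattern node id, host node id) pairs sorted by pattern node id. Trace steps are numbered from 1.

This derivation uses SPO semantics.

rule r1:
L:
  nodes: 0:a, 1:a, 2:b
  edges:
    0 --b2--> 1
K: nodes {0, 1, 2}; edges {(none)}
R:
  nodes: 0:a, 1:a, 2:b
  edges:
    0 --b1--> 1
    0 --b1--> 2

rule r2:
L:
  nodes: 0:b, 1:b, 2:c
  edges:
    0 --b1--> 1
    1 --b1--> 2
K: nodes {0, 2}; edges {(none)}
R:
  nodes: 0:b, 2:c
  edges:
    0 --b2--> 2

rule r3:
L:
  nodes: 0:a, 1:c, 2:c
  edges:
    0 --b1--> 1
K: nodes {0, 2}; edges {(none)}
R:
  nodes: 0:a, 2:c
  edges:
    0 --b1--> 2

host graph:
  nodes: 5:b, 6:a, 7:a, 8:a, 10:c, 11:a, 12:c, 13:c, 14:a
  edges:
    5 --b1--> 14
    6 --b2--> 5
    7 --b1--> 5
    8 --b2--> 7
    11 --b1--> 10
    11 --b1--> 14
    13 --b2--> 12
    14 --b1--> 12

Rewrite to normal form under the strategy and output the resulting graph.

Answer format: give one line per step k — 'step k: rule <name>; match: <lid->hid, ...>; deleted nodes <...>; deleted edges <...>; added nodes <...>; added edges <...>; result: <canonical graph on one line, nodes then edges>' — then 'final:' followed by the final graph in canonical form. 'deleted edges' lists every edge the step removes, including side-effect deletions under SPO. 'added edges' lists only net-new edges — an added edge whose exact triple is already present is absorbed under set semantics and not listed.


step 1: rule r1; match: 0->8, 1->7, 2->5; deleted nodes (none); deleted edges (8,7,b2); added nodes (none); added edges (8,5,b1); (8,7,b1); result: nodes: 5:b, 6:a, 7:a, 8:a, 10:c, 11:a, 12:c, 13:c, 14:a edges: (5,14,b1); (6,5,b2); (7,5,b1); (8,5,b1); (8,7,b1); (11,10,b1); (11,14,b1); (13,12,b2); (14,12,b1)
step 2: rule r3; match: 0->11, 1->10, 2->12; deleted nodes 10; deleted edges (11,10,b1); added nodes (none); added edges (11,12,b1); result: nodes: 5:b, 6:a, 7:a, 8:a, 11:a, 12:c, 13:c, 14:a edges: (5,14,b1); (6,5,b2); (7,5,b1); (8,5,b1); (8,7,b1); (11,12,b1); (11,14,b1); (13,12,b2); (14,12,b1)
step 3: rule r3; match: 0->11, 1->12, 2->13; deleted nodes 12; deleted edges (11,12,b1); (13,12,b2); (14,12,b1); added nodes (none); added edges (11,13,b1); result: nodes: 5:b, 6:a, 7:a, 8:a, 11:a, 13:c, 14:a edges: (5,14,b1); (6,5,b2); (7,5,b1); (8,5,b1); (8,7,b1); (11,13,b1); (11,14,b1)
final:
nodes: 5:b, 6:a, 7:a, 8:a, 11:a, 13:c, 14:a
edges: (5,14,b1); (6,5,b2); (7,5,b1); (8,5,b1); (8,7,b1); (11,13,b1); (11,14,b1)


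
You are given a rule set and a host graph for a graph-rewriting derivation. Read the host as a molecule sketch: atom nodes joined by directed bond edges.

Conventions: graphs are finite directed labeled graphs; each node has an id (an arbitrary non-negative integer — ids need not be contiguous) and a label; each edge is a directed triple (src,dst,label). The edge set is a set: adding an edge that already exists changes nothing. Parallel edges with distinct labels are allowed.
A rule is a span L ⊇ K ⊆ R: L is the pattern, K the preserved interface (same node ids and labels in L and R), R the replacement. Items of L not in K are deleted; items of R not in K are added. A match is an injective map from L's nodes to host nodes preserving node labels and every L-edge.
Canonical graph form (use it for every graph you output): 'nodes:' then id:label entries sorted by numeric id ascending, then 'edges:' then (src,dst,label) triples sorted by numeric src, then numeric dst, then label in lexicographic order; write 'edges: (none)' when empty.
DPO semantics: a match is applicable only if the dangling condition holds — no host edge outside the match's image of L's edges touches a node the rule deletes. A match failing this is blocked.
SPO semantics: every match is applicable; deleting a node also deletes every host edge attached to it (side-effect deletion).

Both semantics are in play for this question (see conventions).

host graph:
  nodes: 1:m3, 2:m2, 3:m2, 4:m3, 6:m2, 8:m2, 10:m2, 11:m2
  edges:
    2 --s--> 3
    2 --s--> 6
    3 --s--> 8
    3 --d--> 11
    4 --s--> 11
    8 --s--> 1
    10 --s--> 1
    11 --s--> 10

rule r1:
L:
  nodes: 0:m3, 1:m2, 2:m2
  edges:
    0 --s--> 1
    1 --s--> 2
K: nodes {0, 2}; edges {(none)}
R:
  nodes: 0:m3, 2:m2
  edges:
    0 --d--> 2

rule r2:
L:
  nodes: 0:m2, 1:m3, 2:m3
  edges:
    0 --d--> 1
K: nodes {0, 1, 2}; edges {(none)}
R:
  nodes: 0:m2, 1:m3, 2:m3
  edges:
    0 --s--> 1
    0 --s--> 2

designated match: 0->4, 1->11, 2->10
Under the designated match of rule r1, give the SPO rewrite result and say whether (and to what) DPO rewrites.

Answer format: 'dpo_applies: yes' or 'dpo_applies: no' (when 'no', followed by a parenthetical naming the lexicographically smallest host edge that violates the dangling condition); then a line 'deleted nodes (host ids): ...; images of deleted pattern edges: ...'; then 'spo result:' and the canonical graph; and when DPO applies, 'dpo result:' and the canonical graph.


dpo_applies: no
(the rule deletes node 11, which keeps host edge (3,11,d) outside the match image — the dangling condition fails, DPO blocks; SPO proceeds and side-deletes such edges)
deleted nodes (host ids): 11; images of deleted pattern edges: (4,11,s); (11,10,s)
spo result:
nodes: 1:m3, 2:m2, 3:m2, 4:m3, 6:m2, 8:m2, 10:m2
edges: (2,3,s); (2,6,s); (3,8,s); (4,10,d); (8,1,s); (10,1,s)


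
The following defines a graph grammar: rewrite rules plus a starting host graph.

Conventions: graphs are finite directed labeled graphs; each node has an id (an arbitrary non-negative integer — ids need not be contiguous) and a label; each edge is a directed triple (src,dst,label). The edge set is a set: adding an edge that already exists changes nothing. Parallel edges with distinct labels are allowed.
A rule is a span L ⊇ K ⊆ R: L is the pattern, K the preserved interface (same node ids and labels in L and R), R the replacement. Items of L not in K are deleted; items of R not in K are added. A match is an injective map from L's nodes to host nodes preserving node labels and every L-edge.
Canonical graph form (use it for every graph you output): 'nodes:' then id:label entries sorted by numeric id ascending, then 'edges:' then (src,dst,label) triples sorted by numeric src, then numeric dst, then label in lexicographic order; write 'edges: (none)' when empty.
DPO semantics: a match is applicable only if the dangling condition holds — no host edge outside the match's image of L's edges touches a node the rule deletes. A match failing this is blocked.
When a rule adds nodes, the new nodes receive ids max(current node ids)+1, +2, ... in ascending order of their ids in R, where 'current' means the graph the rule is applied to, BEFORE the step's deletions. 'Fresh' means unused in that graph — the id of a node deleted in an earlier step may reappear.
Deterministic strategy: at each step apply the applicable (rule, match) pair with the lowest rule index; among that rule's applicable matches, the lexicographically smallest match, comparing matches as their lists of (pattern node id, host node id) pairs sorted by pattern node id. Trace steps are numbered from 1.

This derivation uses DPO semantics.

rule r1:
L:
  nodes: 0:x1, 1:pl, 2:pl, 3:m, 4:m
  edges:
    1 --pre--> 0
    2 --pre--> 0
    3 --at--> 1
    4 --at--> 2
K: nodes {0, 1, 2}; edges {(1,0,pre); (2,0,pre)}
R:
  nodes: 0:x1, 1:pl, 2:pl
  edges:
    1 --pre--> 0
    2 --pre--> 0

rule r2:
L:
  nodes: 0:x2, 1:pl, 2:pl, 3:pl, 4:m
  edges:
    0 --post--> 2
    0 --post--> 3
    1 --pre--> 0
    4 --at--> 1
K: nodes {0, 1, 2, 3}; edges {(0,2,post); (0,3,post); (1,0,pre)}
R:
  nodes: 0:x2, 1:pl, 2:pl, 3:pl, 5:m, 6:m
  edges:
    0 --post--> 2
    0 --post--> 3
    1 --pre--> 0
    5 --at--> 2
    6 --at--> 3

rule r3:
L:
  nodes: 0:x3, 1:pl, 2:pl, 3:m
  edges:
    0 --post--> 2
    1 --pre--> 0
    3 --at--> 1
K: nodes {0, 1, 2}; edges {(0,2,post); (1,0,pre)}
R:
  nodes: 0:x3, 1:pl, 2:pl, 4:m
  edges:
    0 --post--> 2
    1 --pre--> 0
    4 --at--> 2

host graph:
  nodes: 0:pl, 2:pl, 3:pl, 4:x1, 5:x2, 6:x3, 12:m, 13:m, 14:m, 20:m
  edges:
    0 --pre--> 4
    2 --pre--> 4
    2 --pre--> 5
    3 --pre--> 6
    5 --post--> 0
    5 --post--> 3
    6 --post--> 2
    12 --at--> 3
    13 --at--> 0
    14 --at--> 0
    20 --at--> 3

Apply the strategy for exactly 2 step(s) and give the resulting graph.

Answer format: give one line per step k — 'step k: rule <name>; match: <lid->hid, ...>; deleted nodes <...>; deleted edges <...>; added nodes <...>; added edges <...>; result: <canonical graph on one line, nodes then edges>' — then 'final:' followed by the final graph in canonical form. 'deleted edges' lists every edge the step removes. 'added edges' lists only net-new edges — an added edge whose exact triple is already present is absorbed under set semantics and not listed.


step 1: rule r3; match: 0->6, 1->3, 2->2, 3->12; deleted nodes 12; deleted edges (12,3,at); added nodes 21; added edges (21,2,at); result: nodes: 0:pl, 2:pl, 3:pl, 4:x1, 5:x2, 6:x3, 13:m, 14:m, 20:m, 21:m edges: (0,4,pre); (2,4,pre); (2,5,pre); (3,6,pre); (5,0,post); (5,3,post); (6,2,post); (13,0,at); (14,0,at); (20,3,at); (21,2,at)
step 2: rule r1; match: 0->4, 1->0, 2->2, 3->13, 4->21; deleted nodes 13, 21; deleted edges (13,0,at); (21,2,at); added nodes (none); added edges (none); result: nodes: 0:pl, 2:pl, 3:pl, 4:x1, 5:x2, 6:x3, 14:m, 20:m edges: (0,4,pre); (2,4,pre); (2,5,pre); (3,6,pre); (5,0,post); (5,3,post); (6,2,post); (14,0,at); (20,3,at)
final:
nodes: 0:pl, 2:pl, 3:pl, 4:x1, 5:x2, 6:x3, 14:m, 20:m
edges: (0,4,pre); (2,4,pre); (2,5,pre); (3,6,pre); (5,0,post); (5,3,post); (6,2,post); (14,0,at); (20,3,at)


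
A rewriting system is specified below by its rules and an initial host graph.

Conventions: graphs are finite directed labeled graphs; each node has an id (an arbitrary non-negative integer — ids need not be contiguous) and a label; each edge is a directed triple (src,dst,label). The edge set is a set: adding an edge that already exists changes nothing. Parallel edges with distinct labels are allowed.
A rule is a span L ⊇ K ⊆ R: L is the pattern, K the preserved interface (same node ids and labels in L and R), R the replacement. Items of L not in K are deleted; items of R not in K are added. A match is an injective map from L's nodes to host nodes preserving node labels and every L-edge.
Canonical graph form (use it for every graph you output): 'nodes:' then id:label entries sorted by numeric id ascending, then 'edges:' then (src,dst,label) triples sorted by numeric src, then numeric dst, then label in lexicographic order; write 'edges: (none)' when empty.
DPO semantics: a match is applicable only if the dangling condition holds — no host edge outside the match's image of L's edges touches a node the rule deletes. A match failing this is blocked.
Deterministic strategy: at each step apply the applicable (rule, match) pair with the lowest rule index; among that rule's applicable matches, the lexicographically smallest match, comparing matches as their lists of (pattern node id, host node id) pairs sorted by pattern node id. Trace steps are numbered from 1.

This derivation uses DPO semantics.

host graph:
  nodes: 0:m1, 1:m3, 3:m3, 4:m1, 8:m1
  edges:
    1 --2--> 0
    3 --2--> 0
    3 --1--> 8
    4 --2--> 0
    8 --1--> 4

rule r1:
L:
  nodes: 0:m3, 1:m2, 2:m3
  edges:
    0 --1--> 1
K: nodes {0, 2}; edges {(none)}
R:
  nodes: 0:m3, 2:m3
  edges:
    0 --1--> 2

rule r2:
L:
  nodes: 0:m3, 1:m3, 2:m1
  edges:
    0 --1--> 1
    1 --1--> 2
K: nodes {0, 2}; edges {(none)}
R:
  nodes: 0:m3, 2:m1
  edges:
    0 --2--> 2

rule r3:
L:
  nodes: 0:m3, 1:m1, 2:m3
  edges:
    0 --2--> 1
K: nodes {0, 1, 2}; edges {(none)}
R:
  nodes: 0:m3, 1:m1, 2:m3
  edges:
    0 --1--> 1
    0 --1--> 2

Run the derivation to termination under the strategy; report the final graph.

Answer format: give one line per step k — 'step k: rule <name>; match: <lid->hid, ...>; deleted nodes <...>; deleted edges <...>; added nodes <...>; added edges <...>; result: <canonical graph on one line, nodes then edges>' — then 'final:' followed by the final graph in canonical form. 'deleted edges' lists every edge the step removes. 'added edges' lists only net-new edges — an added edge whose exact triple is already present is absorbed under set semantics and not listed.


step 1: rule r3; match: 0->1, 1->0, 2->3; deleted nodes (none); deleted edges (1,0,2); added nodes (none); added edges (1,0,1); (1,3,1); result: nodes: 0:m1, 1:m3, 3:m3, 4:m1, 8:m1 edges: (1,0,1); (1,3,1); (3,0,2); (3,8,1); (4,0,2); (8,4,1)
step 2: rule r3; match: 0->3, 1->0, 2->1; deleted nodes (none); deleted edges (3,0,2); added nodes (none); added edges (3,0,1); (3,1,1); result: nodes: 0:m1, 1:m3, 3:m3, 4:m1, 8:m1 edges: (1,0,1); (1,3,1); (3,0,1); (3,1,1); (3,8,1); (4,0,2); (8,4,1)
final:
nodes: 0:m1, 1:m3, 3:m3, 4:m1, 8:m1
edges: (1,0,1); (1,3,1); (3,0,1); (3,1,1); (3,8,1); (4,0,2); (8,4,1)


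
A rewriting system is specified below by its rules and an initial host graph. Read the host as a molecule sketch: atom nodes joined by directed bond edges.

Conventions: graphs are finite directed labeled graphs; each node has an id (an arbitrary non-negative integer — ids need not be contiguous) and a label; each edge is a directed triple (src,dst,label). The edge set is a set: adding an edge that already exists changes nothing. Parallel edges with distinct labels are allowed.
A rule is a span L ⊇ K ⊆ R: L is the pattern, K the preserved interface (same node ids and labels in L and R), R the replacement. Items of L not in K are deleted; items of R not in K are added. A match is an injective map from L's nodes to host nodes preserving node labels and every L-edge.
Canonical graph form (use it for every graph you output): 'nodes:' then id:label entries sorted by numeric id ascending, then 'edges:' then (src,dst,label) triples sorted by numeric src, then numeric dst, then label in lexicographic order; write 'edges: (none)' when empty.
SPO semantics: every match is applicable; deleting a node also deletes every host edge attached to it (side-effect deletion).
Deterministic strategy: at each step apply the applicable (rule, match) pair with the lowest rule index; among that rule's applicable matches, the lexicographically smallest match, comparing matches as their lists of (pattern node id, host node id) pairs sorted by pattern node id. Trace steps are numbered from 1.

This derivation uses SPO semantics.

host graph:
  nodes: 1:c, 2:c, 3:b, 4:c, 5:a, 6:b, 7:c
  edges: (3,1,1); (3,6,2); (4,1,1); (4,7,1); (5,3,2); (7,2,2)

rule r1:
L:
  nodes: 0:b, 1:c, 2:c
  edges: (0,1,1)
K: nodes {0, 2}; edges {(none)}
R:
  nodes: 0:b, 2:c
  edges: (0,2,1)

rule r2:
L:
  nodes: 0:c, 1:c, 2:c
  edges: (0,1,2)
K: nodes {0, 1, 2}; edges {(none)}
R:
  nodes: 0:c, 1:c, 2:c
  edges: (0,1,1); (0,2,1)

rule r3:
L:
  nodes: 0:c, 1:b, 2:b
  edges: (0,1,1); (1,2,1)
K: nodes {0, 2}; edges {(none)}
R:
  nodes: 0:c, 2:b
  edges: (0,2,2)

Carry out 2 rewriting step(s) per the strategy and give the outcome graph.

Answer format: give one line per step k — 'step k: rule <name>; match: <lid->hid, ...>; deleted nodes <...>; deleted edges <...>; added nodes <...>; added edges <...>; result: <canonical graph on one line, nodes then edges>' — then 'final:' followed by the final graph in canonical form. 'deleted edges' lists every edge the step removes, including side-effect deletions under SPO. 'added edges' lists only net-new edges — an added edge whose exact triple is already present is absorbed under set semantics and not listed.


step 1: rule r1; match: 0->3, 1->1, 2->2; deleted nodes 1; deleted edges (3,1,1); (4,1,1); added nodes (none); added edges (3,2,1); result: nodes: 2:c, 3:b, 4:c, 5:a, 6:b, 7:c edges: (3,2,1); (3,6,2); (4,7,1); (5,3,2); (7,2,2)
step 2: rule r1; match: 0->3, 1->2, 2->4; deleted nodes 2; deleted edges (3,2,1); (7,2,2); added nodes (none); added edges (3,4,1); result: nodes: 3:b, 4:c, 5:a, 6:b, 7:c edges: (3,4,1); (3,6,2); (4,7,1); (5,3,2)
final:
nodes: 3:b, 4:c, 5:a, 6:b, 7:c
edges: (3,4,1); (3,6,2); (4,7,1); (5,3,2)


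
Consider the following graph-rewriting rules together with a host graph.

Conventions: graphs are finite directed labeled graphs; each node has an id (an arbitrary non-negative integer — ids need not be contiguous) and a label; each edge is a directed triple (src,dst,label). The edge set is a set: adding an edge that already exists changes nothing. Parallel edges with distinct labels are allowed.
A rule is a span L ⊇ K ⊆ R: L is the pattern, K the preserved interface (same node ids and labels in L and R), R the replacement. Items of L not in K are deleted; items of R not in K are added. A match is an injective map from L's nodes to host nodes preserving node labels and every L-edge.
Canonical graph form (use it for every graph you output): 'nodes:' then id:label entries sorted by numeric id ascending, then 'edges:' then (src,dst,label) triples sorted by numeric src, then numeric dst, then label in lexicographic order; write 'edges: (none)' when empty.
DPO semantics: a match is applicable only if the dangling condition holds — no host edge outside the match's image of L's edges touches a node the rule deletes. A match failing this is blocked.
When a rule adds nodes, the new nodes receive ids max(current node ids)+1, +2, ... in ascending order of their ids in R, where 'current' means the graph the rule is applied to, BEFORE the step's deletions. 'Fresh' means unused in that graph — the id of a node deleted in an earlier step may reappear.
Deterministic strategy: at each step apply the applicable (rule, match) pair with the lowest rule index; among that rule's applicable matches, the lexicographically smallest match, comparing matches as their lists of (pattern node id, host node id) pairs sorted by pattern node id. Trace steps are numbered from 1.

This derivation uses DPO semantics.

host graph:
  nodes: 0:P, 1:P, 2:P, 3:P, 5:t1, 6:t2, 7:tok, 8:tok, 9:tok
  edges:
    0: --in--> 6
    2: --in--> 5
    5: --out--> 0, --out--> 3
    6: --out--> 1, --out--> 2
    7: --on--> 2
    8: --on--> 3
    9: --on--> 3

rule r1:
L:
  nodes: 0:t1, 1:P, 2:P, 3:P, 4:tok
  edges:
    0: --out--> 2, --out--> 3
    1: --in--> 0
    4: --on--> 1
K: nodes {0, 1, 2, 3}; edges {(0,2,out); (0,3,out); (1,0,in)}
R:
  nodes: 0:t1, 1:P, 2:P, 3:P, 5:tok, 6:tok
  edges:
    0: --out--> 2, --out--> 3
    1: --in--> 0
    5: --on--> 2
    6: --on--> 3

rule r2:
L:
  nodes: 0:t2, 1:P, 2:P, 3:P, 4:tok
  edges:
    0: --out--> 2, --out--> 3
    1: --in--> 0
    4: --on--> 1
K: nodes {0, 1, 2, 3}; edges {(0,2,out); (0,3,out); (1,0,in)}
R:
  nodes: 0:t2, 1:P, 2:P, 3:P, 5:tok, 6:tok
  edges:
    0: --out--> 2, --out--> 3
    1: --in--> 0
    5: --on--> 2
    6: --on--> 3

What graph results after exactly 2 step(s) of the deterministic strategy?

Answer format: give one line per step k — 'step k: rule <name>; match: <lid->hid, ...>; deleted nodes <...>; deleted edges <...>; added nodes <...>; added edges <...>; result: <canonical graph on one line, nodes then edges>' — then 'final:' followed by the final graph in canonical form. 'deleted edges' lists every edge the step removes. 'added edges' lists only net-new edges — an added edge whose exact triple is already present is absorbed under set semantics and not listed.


step 1: rule r1; match: 0->5, 1->2, 2->0, 3->3, 4->7; deleted nodes 7; deleted edges (7,2,on); added nodes 10, 11; added edges (10,0,on); (11,3,on); result: nodes: 0:P, 1:P, 2:P, 3:P, 5:t1, 6:t2, 8:tok, 9:tok, 10:tok, 11:tok edges: (0,6,in); (2,5,in); (5,0,out); (5,3,out); (6,1,out); (6,2,out); (8,3,on); (9,3,on); (10,0,on); (11,3,on)
step 2: rule r2; match: 0->6, 1->0, 2->1, 3->2, 4->10; deleted nodes 10; deleted edges (10,0,on); added nodes 12, 13; added edges (12,1,on); (13,2,on); result: nodes: 0:P, 1:P, 2:P, 3:P, 5:t1, 6:t2, 8:tok, 9:tok, 11:tok, 12:tok, 13:tok edges: (0,6,in); (2,5,in); (5,0,out); (5,3,out); (6,1,out); (6,2,out); (8,3,on); (9,3,on); (11,3,on); (12,1,on); (13,2,on)
final:
nodes: 0:P, 1:P, 2:P, 3:P, 5:t1, 6:t2, 8:tok, 9:tok, 11:tok, 12:tok, 13:tok
edges: (0,6,in); (2,5,in); (5,0,out); (5,3,out); (6,1,out); (6,2,out); (8,3,on); (9,3,on); (11,3,on); (12,1,on); (13,2,on)


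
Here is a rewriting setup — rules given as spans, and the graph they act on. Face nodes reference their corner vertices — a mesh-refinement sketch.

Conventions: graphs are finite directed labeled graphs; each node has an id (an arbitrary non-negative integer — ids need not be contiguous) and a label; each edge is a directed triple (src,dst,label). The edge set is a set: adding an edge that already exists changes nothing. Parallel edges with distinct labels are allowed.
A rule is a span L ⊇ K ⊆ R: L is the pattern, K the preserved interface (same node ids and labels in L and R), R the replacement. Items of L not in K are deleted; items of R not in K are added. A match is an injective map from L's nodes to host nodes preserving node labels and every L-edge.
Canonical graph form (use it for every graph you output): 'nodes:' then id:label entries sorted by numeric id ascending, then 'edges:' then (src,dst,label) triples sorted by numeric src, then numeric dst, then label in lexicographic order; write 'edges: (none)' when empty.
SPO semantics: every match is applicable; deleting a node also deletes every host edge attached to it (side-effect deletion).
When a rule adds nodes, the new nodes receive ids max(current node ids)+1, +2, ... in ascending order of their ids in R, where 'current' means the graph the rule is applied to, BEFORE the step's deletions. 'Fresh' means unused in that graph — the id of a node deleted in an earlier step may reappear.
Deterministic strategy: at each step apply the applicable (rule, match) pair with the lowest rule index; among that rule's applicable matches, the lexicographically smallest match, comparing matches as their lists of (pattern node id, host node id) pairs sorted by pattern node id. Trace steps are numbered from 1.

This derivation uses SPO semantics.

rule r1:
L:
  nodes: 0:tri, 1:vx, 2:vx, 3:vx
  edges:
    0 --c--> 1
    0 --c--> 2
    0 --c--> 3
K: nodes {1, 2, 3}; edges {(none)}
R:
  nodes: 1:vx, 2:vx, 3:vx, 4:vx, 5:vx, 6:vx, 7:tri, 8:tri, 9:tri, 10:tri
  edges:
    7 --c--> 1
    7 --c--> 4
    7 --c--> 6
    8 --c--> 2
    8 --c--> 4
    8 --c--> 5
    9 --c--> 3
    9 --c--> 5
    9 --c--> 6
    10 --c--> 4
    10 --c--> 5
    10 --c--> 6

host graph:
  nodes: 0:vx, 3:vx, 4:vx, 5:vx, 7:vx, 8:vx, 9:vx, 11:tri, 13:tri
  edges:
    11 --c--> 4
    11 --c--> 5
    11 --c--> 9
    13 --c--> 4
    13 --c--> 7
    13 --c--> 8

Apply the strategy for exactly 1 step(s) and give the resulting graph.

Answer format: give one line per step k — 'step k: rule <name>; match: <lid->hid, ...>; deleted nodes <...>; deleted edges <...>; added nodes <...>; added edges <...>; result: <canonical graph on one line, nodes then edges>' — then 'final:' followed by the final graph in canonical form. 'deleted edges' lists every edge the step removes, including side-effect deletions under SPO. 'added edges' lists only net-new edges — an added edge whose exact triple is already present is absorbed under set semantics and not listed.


step 1: rule r1; match: 0->11, 1->4, 2->5, 3->9; deleted nodes 11; deleted edges (11,4,c); (11,5,c); (11,9,c); added nodes 14, 15, 16, 17, 18, 19, 20; added edges (17,4,c); (17,14,c); (17,16,c); (18,5,c); (18,14,c); (18,15,c); (19,9,c); (19,15,c); (19,16,c); (20,14,c); (20,15,c); (20,16,c); result: nodes: 0:vx, 3:vx, 4:vx, 5:vx, 7:vx, 8:vx, 9:vx, 13:tri, 14:vx, 15:vx, 16:vx, 17:tri, 18:tri, 19:tri, 20:tri edges: (13,4,c); (13,7,c); (13,8,c); (17,4,c); (17,14,c); (17,16,c); (18,5,c); (18,14,c); (18,15,c); (19,9,c); (19,15,c); (19,16,c); (20,14,c); (20,15,c); (20,16,c)
final:
nodes: 0:vx, 3:vx, 4:vx, 5:vx, 7:vx, 8:vx, 9:vx, 13:tri, 14:vx, 15:vx, 16:vx, 17:tri, 18:tri, 19:tri, 20:tri
edges: (13,4,c); (13,7,c); (13,8,c); (17,4,c); (17,14,c); (17,16,c); (18,5,c); (18,14,c); (18,15,c); (19,9,c); (19,15,c); (19,16,c); (20,14,c); (20,15,c); (20,16,c)
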